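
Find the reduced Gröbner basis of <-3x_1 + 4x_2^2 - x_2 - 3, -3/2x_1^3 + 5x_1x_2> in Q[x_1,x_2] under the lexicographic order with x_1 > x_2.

f_1 = -3x_1 + 4x_2^2 - x_2 - 3, LT = x_1.
f_2 = -3/2x_1^3 + 5x_1x_2, LT = x_1^3.

S(f_1,f_2): lcm = x_1^3. S = -4/3x_1^2x_2^2 + 1/3x_1^2x_2 + x_1^2 + 10/3x_1x_2.
  leading term x_1^2x_2^2: subtract (4/9x_1x_2^2)·f_1 from -4/3x_1^2x_2^2 + 1/3x_1^2x_2 + x_1^2 + 10/3x_1x_2 → 1/3x_1^2x_2 + x_1^2 - 16/9x_1x_2^4 + 4/9x_1x_2^3 + 4/3x_1x_2^2 + 10/3x_1x_2
  leading term x_1^2x_2: subtract (-1/9x_1x_2)·f_1 from 1/3x_1^2x_2 + x_1^2 - 16/9x_1x_2^4 + 4/9x_1x_2^3 + 4/3x_1x_2^2 + 10/3x_1x_2 → x_1^2 - 16/9x_1x_2^4 + 8/9x_1x_2^3 + 11/9x_1x_2^2 + 3x_1x_2
  leading term x_1^2: subtract (-1/3x_1)·f_1 from x_1^2 - 16/9x_1x_2^4 + 8/9x_1x_2^3 + 11/9x_1x_2^2 + 3x_1x_2 → -16/9x_1x_2^4 + 8/9x_1x_2^3 + 23/9x_1x_2^2 + 8/3x_1x_2 - x_1
  leading term x_1x_2^4: subtract (16/27x_2^4)·f_1 from -16/9x_1x_2^4 + 8/9x_1x_2^3 + 23/9x_1x_2^2 + 8/3x_1x_2 - x_1 → 8/9x_1x_2^3 + 23/9x_1x_2^2 + 8/3x_1x_2 - x_1 - 64/27x_2^6 + 16/27x_2^5 + 16/9x_2^4
  leading term x_1x_2^3: subtract (-8/27x_2^3)·f_1 from 8/9x_1x_2^3 + 23/9x_1x_2^2 + 8/3x_1x_2 - x_1 - 64/27x_2^6 + 16/27x_2^5 + 16/9x_2^4 → 23/9x_1x_2^2 + 8/3x_1x_2 - x_1 - 64/27x_2^6 + 16/9x_2^5 + 40/27x_2^4 - 8/9x_2^3
  leading term x_1x_2^2: subtract (-23/27x_2^2)·f_1 from 23/9x_1x_2^2 + 8/3x_1x_2 - x_1 - 64/27x_2^6 + 16/9x_2^5 + 40/27x_2^4 - 8/9x_2^3 → 8/3x_1x_2 - x_1 - 64/27x_2^6 + 16/9x_2^5 + 44/9x_2^4 - 47/27x_2^3 - 23/9x_2^2
  leading term x_1x_2: subtract (-8/9x_2)·f_1 from 8/3x_1x_2 - x_1 - 64/27x_2^6 + 16/9x_2^5 + 44/9x_2^4 - 47/27x_2^3 - 23/9x_2^2 → -x_1 - 64/27x_2^6 + 16/9x_2^5 + 44/9x_2^4 + 49/27x_2^3 - 31/9x_2^2 - 8/3x_2
  leading term x_1: subtract (1/3)·f_1 from -x_1 - 64/27x_2^6 + 16/9x_2^5 + 44/9x_2^4 + 49/27x_2^3 - 31/9x_2^2 - 8/3x_2 → -64/27x_2^6 + 16/9x_2^5 + 44/9x_2^4 + 49/27x_2^3 - 43/9x_2^2 - 7/3x_2 + 1
  leading term x_2^6: no divisor's leading term divides it; move -64/27x_2^6 to the remainder.
  leading term x_2^5: no divisor's leading term divides it; move 16/9x_2^5 to the remainder.
  leading term x_2^4: no divisor's leading term divides it; move 44/9x_2^4 to the remainder.
  leading term x_2^3: no divisor's leading term divides it; move 49/27x_2^3 to the remainder.
  leading term x_2^2: no divisor's leading term divides it; move -43/9x_2^2 to the remainder.
  leading term x_2: no divisor's leading term divides it; move -7/3x_2 to the remainder.
  leading term 1: no divisor's leading term divides it; move 1 to the remainder.
  remainder -64/27x_2^6 + 16/9x_2^5 + 44/9x_2^4 + 49/27x_2^3 - 43/9x_2^2 - 7/3x_2 + 1 ≠ 0; add g_3 = -64/27x_2^6 + 16/9x_2^5 + 44/9x_2^4 + 49/27x_2^3 - 43/9x_2^2 - 7/3x_2 + 1 to the basis.

The other S-polynomials (S(f_1,g_3), S(f_2,g_3)) all reduce to 0 modulo the current basis, so we have a Gröbner basis.
Inter-reduce: drop elements whose leading term is divisible by another's, tail-reduce, and make monic.

G = {x_1 - 4/3x_2^2 + 1/3x_2 + 1, x_2^6 - 3/4x_2^5 - 33/16x_2^4 - 49/64x_2^3 + 129/64x_2^2 + 63/64x_2 - 27/64}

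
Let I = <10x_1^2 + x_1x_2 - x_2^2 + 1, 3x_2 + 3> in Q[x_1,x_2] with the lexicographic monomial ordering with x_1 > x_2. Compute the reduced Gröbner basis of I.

f_1 = 10x_1^2 + x_1x_2 - x_2^2 + 1, LT = x_1^2.
f_2 = 3x_2 + 3, LT = x_2.

The S-polynomials (S(f_1,f_2)) all reduce to 0 modulo the current basis, so we have a Gröbner basis.

G = {x_1^2 - 1/10x_1, x_2 + 1}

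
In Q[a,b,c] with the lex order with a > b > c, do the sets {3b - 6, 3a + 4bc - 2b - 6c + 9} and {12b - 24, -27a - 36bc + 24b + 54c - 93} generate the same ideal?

Equality of ideals is decidable: compute both reduced Gröbner bases (unique for the ordering) and check whether they agree.
Buchberger on the first generating set:
f_1 = 3b - 6, LT = b.
f_2 = 3a + 4bc - 2b - 6c + 9, LT = a.

The S-polynomials (S(f_1,f_2)) all reduce to 0 modulo the current basis, so we have a Gröbner basis.
Inter-reduce: drop elements whose leading term is divisible by another's, tail-reduce, and make monic.
Reduced Gröbner basis: {a + \tfrac{2}{3}c + \tfrac{5}{3}, b - 2}.

Buchberger on the second generating set:
h_1 = 12b - 24, LT = b.
h_2 = -27a - 36bc + 24b + 54c - 93, LT = a.

The S-polynomials (S(h_1,h_2)) all reduce to 0 modulo the current basis, so we have a Gröbner basis.
Inter-reduce: drop elements whose leading term is divisible by another's, tail-reduce, and make monic.
Reduced Gröbner basis: {a + \tfrac{2}{3}c + \tfrac{5}{3}, b - 2}.

Same reduced basis, so the two generating sets span the same ideal.

Yes, the ideals are equal.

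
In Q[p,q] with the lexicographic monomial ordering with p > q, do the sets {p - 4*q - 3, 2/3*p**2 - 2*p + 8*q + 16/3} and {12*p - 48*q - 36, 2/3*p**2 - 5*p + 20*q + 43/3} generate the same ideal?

Yes, the ideals are equal.

For a fixed monomial order, each ideal has a unique reduced Gröbner basis; comparing bases decides equality.
Buchberger on the first generating set:
f_1 = p - 4*q - 3, LT = p.
f_2 = 2/3*p**2 - 2*p + 8*q + 16/3, LT = p**2.

S(f_1,f_2): lcm = p**2. S = -4*p*q - 12*q - 8.
  leading term p*q: subtract (-4*q)·f_1 from -4*p*q - 12*q - 8 → -16*q**2 - 24*q - 8
  leading term q**2: no divisor's leading term divides it; move -16*q**2 to the remainder.
  leading term q: no divisor's leading term divides it; move -24*q to the remainder.
  leading term 1: no divisor's leading term divides it; move -8 to the remainder.
  remainder -16*q**2 - 24*q - 8 ≠ 0; add g_3 = -16*q**2 - 24*q - 8 to the basis.

The other S-polynomials (S(f_1,g_3), S(f_2,g_3)) all reduce to 0 modulo the current basis, so we have a Gröbner basis.
Inter-reduce: drop elements whose leading term is divisible by another's, tail-reduce, and make monic.
Reduced Gröbner basis: {p - 4*q - 3, q**2 + 3/2*q + 1/2}.

Buchberger on the second generating set:
h_1 = 12*p - 48*q - 36, LT = p.
h_2 = 2/3*p**2 - 5*p + 20*q + 43/3, LT = p**2.

S(h_1,h_2): lcm = p**2. S = -4*p*q + 9/2*p - 30*q - 43/2.
  leading term p*q: subtract (-1/3*q)·h_1 from -4*p*q + 9/2*p - 30*q - 43/2 → 9/2*p - 16*q**2 - 42*q - 43/2
  leading term p: subtract (3/8)·h_1 from 9/2*p - 16*q**2 - 42*q - 43/2 → -16*q**2 - 24*q - 8
  leading term q**2: no divisor's leading term divides it; move -16*q**2 to the remainder.
  leading term q: no divisor's leading term divides it; move -24*q to the remainder.
  leading term 1: no divisor's leading term divides it; move -8 to the remainder.
  remainder -16*q**2 - 24*q - 8 ≠ 0; add k_3 = -16*q**2 - 24*q - 8 to the basis.

The other S-polynomials (S(h_1,k_3), S(h_2,k_3)) all reduce to 0 modulo the current basis, so we have a Gröbner basis.
Inter-reduce: drop elements whose leading term is divisible by another's, tail-reduce, and make monic.
Reduced Gröbner basis: {p - 4*q - 3, q**2 + 3/2*q + 1/2}.

The two bases agree; hence the ideals are identical.
The choice of monomial ordering does not affect the verdict — as long as both bases are computed under the same ordering, their equality decides ideal equality.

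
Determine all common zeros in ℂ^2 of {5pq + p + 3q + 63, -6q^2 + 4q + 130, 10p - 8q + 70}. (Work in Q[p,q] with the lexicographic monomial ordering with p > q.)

Compute a lex Gröbner basis by Buchberger's algorithm.
f_1 = 5pq + p + 3q + 63, LT = pq.
f_2 = -6q^2 + 4q + 130, LT = q^2.
f_3 = 10p - 8q + 70, LT = p.

S(f_1,f_2): lcm = pq^2. S = 13/15pq + 65/3p + 3/5q^2 + 63/5q.
  leading term pq: subtract (13/75)·f_1 from 13/15pq + 65/3p + 3/5q^2 + 63/5q → 1612/75p + 3/5q^2 + 302/25q - 273/25
  leading term p: subtract (806/375)·f_3 from 1612/75p + 3/5q^2 + 302/25q - 273/25 → 3/5q^2 + 10978/375q - 12103/75
  leading term q^2: subtract (-1/10)·f_2 from 3/5q^2 + 10978/375q - 12103/75 → 11128/375q - 11128/75
  leading term q: no divisor's leading term divides it; move 11128/375q to the remainder.
  leading term 1: no divisor's leading term divides it; move -11128/75 to the remainder.
  remainder 11128/375q - 11128/75 ≠ 0; add h_4 = 11128/375q - 11128/75 to the basis.

The other S-polynomials (S(f_1,f_3), S(f_2,f_3), S(f_1,h_4), S(f_2,h_4), S(f_3,h_4)) all reduce to 0 modulo the current basis, so we have a Gröbner basis.
Inter-reduce: drop elements whose leading term is divisible by another's, tail-reduce, and make monic.
Reduced Gröbner basis: {p + 3, q - 5}.

The lex basis is triangular: the last element involves only q. Solving q - 5 = 0 gives q ∈ {5}; substituting each value into the earlier elements determines the remaining variables.
  q = 5: the earlier basis element becomes p + 3 = 0, giving p = -3 — point (-3, 5).
This is the nonlinear analogue of row-reducing a linear system.

{(-3, 5)}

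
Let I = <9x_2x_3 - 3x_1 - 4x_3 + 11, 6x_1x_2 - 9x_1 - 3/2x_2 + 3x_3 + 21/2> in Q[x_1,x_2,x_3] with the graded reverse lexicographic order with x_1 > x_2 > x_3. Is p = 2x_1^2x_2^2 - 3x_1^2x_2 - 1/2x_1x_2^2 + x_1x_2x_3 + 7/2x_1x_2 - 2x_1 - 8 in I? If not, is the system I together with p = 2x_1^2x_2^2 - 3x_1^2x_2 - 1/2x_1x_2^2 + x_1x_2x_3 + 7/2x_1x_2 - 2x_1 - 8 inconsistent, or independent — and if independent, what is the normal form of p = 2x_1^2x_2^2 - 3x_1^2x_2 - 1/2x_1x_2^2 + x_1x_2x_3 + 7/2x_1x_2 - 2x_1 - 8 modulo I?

2x_1^2x_2^2 - 3x_1^2x_2 - 1/2x_1x_2^2 + x_1x_2x_3 + 7/2x_1x_2 - 2x_1 - 8 is independent of I; its normal form modulo I is -2x_1 - 8.

First compute the reduced Gröbner basis of I by Buchberger's algorithm.
f_1 = 9x_2x_3 - 3x_1 - 4x_3 + 11, LT = x_2x_3.
f_2 = 6x_1x_2 - 9x_1 - 3/2x_2 + 3x_3 + 21/2, LT = x_1x_2.

S(f_1,f_2): lcm = x_1x_2x_3. S = -1/3x_1^2 + 19/18x_1x_3 + 1/4x_2x_3 - 1/2x_3^2 + 11/9x_1 - 7/4x_3.
  reduce S modulo (f_1, f_2):
  remainder -1/3x_1^2 + 19/18x_1x_3 - 1/2x_3^2 + 47/36x_1 - 59/36x_3 - 11/36 ≠ 0; add h_3 = -1/3x_1^2 + 19/18x_1x_3 - 1/2x_3^2 + 47/36x_1 - 59/36x_3 - 11/36 to the basis.

The other S-polynomials (S(f_1,h_3), S(f_2,h_3)) all reduce to 0 modulo the current basis, so we have a Gröbner basis.
Inter-reduce: drop elements whose leading term is divisible by another's, tail-reduce, and make monic.
Reduced Gröbner basis: {x_1^2 - 19/6x_1x_3 + 3/2x_3^2 - 47/12x_1 + 59/12x_3 + 11/12, x_1x_2 - 3/2x_1 - 1/4x_2 + 1/2x_3 + 7/4, x_2x_3 - 1/3x_1 - 4/9x_3 + 11/9}.
Label its elements g_1 = x_1^2 - 19/6x_1x_3 + 3/2x_3^2 - 47/12x_1 + 59/12x_3 + 11/12, g_2 = x_1x_2 - 3/2x_1 - 1/4x_2 + 1/2x_3 + 7/4, g_3 = x_2x_3 - 1/3x_1 - 4/9x_3 + 11/9.

Reduce p = 2x_1^2x_2^2 - 3x_1^2x_2 - 1/2x_1x_2^2 + x_1x_2x_3 + 7/2x_1x_2 - 2x_1 - 8 modulo G:
  leading term x_1^2x_2^2: subtract (2x_2^2)·g_1 from 2x_1^2x_2^2 - 3x_1^2x_2 - 1/2x_1x_2^2 + x_1x_2x_3 + 7/2x_1x_2 - 2x_1 - 8 → 19/3x_1x_2^2x_3 - 3x_2^2x_3^2 - 3x_1^2x_2 + 22/3x_1x_2^2 + x_1x_2x_3 - 59/6x_2^2x_3 + 7/2x_1x_2 - 11/6x_2^2 - 2x_1 - 8
  leading term x_1x_2^2x_3: subtract (19/3x_2x_3)·g_2 from 19/3x_1x_2^2x_3 - 3x_2^2x_3^2 - 3x_1^2x_2 + 22/3x_1x_2^2 + x_1x_2x_3 - 59/6x_2^2x_3 + 7/2x_1x_2 - 11/6x_2^2 - 2x_1 - 8 → -3x_2^2x_3^2 - 3x_1^2x_2 + 22/3x_1x_2^2 + 21/2x_1x_2x_3 - 33/4x_2^2x_3 - 19/6x_2x_3^2 + 7/2x_1x_2 - 11/6x_2^2 - 133/12x_2x_3 - 2x_1 - 8
  leading term x_2^2x_3^2: subtract (-3x_2x_3)·g_3 from -3x_2^2x_3^2 - 3x_1^2x_2 + 22/3x_1x_2^2 + 21/2x_1x_2x_3 - 33/4x_2^2x_3 - 19/6x_2x_3^2 + 7/2x_1x_2 - 11/6x_2^2 - 133/12x_2x_3 - 2x_1 - 8 → -3x_1^2x_2 + 22/3x_1x_2^2 + 19/2x_1x_2x_3 - 33/4x_2^2x_3 - 9/2x_2x_3^2 + 7/2x_1x_2 - 11/6x_2^2 - 89/12x_2x_3 - 2x_1 - 8
  leading term x_1^2x_2: subtract (-3x_2)·g_1 from -3x_1^2x_2 + 22/3x_1x_2^2 + 19/2x_1x_2x_3 - 33/4x_2^2x_3 - 9/2x_2x_3^2 + 7/2x_1x_2 - 11/6x_2^2 - 89/12x_2x_3 - 2x_1 - 8 → 22/3x_1x_2^2 - 33/4x_2^2x_3 - 33/4x_1x_2 - 11/6x_2^2 + 22/3x_2x_3 - 2x_1 + 11/4x_2 - 8
  leading term x_1x_2^2: subtract (22/3x_2)·g_2 from 22/3x_1x_2^2 - 33/4x_2^2x_3 - 33/4x_1x_2 - 11/6x_2^2 + 22/3x_2x_3 - 2x_1 + 11/4x_2 - 8 → -33/4x_2^2x_3 + 11/4x_1x_2 + 11/3x_2x_3 - 2x_1 - 121/12x_2 - 8
  leading term x_2^2x_3: subtract (-33/4x_2)·g_3 from -33/4x_2^2x_3 + 11/4x_1x_2 + 11/3x_2x_3 - 2x_1 - 121/12x_2 - 8 → -2x_1 - 8
  leading term x_1: no divisor's leading term divides it; move -2x_1 to the remainder.
  leading term 1: no divisor's leading term divides it; move -8 to the remainder.
  normal form = -2x_1 - 8.
The normal form is nonzero, so p ∉ I. Since p minus its normal form lies in I, I + (p) = I + (r) where r = -2x_1 - 8; decide whether this ideal is the whole ring.
Run Buchberger on G together with r (pairs among the g_i already reduce to 0 since G is a Gröbner basis):
g_1 = x_1^2 - 19/6x_1x_3 + 3/2x_3^2 - 47/12x_1 + 59/12x_3 + 11/12, LT = x_1^2.
g_2 = x_1x_2 - 3/2x_1 - 1/4x_2 + 1/2x_3 + 7/4, LT = x_1x_2.
g_3 = x_2x_3 - 1/3x_1 - 4/9x_3 + 11/9, LT = x_2x_3.
r = -2x_1 - 8, LT = x_1.

S(g_1,r): lcm = x_1^2. S = -19/6x_1x_3 + 3/2x_3^2 - 95/12x_1 + 59/12x_3 + 11/12.
  reduce S modulo (g_1, g_2, g_3, r):
  remainder 3/2x_3^2 + 211/12x_3 + 391/12 ≠ 0; add m_5 = 3/2x_3^2 + 211/12x_3 + 391/12 to the basis.

S(g_2,r): lcm = x_1x_2. S = -3/2x_1 - 17/4x_2 + 1/2x_3 + 7/4.
  reduce S modulo (g_1, g_2, g_3, r, m_5):
  remainder -17/4x_2 + 1/2x_3 + 31/4 ≠ 0; add m_6 = -17/4x_2 + 1/2x_3 + 31/4 to the basis.

The other S-polynomials (S(g_1,g_2), S(g_1,g_3), S(g_2,g_3), S(g_3,r), S(g_1,m_5), S(g_2,m_5), S(g_3,m_5), S(r,m_5), S(g_1,m_6), S(g_2,m_6), S(g_3,m_6), S(r,m_6), S(m_5,m_6)) all reduce to 0 modulo the current basis, so we have a Gröbner basis.
Inter-reduce: drop elements whose leading term is divisible by another's, tail-reduce, and make monic.
Reduced Gröbner basis: {x_3^2 + 211/18x_3 + 391/18, x_1 + 4, x_2 - 2/17x_3 - 31/17}.
The reduced Gröbner basis of I + (p) is {x_3^2 + 211/18x_3 + 391/18, x_1 + 4, x_2 - 2/17x_3 - 31/17} ≠ {1}, a proper ideal, so the enlarged system stays consistent: p is independent of I, with normal form -2x_1 - 8.

Ideal membership is decidable via reduction modulo a Gröbner basis.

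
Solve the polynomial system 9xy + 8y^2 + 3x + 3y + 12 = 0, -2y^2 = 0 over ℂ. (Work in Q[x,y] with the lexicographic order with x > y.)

{(-4, 0)}

Compute a lex Gröbner basis by Buchberger's algorithm.
f_1 = 9xy + 3x + 8y^2 + 3y + 12, LT = xy.
f_2 = -2y^2, LT = y^2.

S(f_1,f_2): lcm = xy^2. S = 1/3xy + 8/9y^3 + 1/3y^2 + 4/3y.
  leading term xy: subtract (1/27)·f_1 from 1/3xy + 8/9y^3 + 1/3y^2 + 4/3y → -1/9x + 8/9y^3 + 1/27y^2 + 11/9y - 4/9
  leading term x: no divisor's leading term divides it; move -1/9x to the remainder.
  leading term y^3: subtract (-4/9y)·f_2 from 8/9y^3 + 1/27y^2 + 11/9y - 4/9 → 1/27y^2 + 11/9y - 4/9
  leading term y^2: subtract (-1/54)·f_2 from 1/27y^2 + 11/9y - 4/9 → 11/9y - 4/9
  leading term y: no divisor's leading term divides it; move 11/9y to the remainder.
  leading term 1: no divisor's leading term divides it; move -4/9 to the remainder.
  remainder -1/9x + 11/9y - 4/9 ≠ 0; add h_3 = -1/9x + 11/9y - 4/9 to the basis.

The other S-polynomials (S(f_1,h_3), S(f_2,h_3)) all reduce to 0 modulo the current basis, so we have a Gröbner basis.
Inter-reduce: drop elements whose leading term is divisible by another's, tail-reduce, and make monic.
Reduced Gröbner basis: {x - 11y + 4, y^2}.

Elimination: the polynomial y^2 lies in the elimination ideal for y, so y ∈ {0}. For each such y, the remaining basis elements (now univariate) give the rest of the solution.
  y = 0: the earlier basis element becomes x + 4 = 0, giving x = -4 — point (-4, 0).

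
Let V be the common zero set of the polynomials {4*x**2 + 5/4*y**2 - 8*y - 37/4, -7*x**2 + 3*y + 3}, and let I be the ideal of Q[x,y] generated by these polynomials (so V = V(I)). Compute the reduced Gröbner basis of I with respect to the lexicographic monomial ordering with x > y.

f_1 = 4*x**2 + 5/4*y**2 - 8*y - 37/4, LT = x**2.
f_2 = -7*x**2 + 3*y + 3, LT = x**2.

S(f_1,f_2): lcm = x**2. S = 5/16*y**2 - 11/7*y - 211/112.
  reduce S modulo (f_1, f_2):
  remainder 5/16*y**2 - 11/7*y - 211/112 ≠ 0; add g_3 = 5/16*y**2 - 11/7*y - 211/112 to the basis.

The other S-polynomials (S(f_1,g_3), S(f_2,g_3)) all reduce to 0 modulo the current basis, so we have a Gröbner basis.
Inter-reduce: drop elements whose leading term is divisible by another's, tail-reduce, and make monic.

G = {x**2 - 3/7*y - 3/7, y**2 - 176/35*y - 211/35}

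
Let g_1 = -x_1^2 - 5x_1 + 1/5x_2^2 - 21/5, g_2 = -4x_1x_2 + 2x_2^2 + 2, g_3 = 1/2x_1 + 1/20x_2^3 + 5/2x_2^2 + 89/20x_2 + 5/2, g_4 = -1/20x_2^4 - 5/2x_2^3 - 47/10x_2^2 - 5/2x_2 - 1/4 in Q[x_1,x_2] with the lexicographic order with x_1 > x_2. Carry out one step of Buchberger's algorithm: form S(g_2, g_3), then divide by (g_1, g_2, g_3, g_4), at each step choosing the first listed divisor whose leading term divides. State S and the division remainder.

lcm(LM(g_2), LM(g_3)) = x_1x_2.
S = (lcm/LT(g_2))·g_2 − (lcm/LT(g_3))·g_3 = -1/10x_2^4 - 5x_2^3 - 47/5x_2^2 - 5x_2 - 1/2.
Reduce S modulo (g_1, g_2, g_3, g_4) in that order:
  leading term x_2^4: subtract (2)·g_4 from -1/10x_2^4 - 5x_2^3 - 47/5x_2^2 - 5x_2 - 1/2 → 0
The remainder is 0, so this S-polynomial contributes no new basis element.
This is the inner loop of Buchberger's algorithm — each nonzero remainder becomes a new basis element.

S(g_2, g_3) = -1/10x_2^4 - 5x_2^3 - 47/5x_2^2 - 5x_2 - 1/2; remainder on division = 0.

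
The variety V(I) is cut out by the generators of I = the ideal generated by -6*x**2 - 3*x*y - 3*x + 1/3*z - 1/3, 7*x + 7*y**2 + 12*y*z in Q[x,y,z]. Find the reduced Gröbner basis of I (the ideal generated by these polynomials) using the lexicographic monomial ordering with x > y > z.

G = {x + y**2 + 12/7*y*z, y**4 + 24/7*y**3*z - 1/2*y**3 + 144/49*y**2*z**2 - 6/7*y**2*z - 1/2*y**2 - 6/7*y*z - 1/18*z + 1/18}

Buchberger's algorithm terminates because the ascending chain of leading-term ideals stabilizes.

f_1 = -6*x**2 - 3*x*y - 3*x + 1/3*z - 1/3, LT = x**2.
f_2 = 7*x + 7*y**2 + 12*y*z, LT = x.

S(f_1,f_2): lcm = x**2. S = -x*y**2 - 12/7*x*y*z + 1/2*x*y + 1/2*x - 1/18*z + 1/18.
  reduce S modulo (f_1, f_2):
  remainder y**4 + 24/7*y**3*z - 1/2*y**3 + 144/49*y**2*z**2 - 6/7*y**2*z - 1/2*y**2 - 6/7*y*z - 1/18*z + 1/18 ≠ 0; add g_3 = y**4 + 24/7*y**3*z - 1/2*y**3 + 144/49*y**2*z**2 - 6/7*y**2*z - 1/2*y**2 - 6/7*y*z - 1/18*z + 1/18 to the basis.

The other S-polynomials (S(f_1,g_3), S(f_2,g_3)) all reduce to 0 modulo the current basis, so we have a Gröbner basis.
Inter-reduce: drop elements whose leading term is divisible by another's, tail-reduce, and make monic.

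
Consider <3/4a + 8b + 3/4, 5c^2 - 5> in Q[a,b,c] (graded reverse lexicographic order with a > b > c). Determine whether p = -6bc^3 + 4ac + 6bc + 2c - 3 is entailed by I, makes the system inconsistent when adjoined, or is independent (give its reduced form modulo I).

First compute the reduced Gröbner basis of I by Buchberger's algorithm.
f_1 = 3/4a + 8b + 3/4, LT = a.
f_2 = 5c^2 - 5, LT = c^2.

The S-polynomials (S(f_1,f_2)) all reduce to 0 modulo the current basis, so we have a Gröbner basis.
Inter-reduce: drop elements whose leading term is divisible by another's, tail-reduce, and make monic.
Reduced Gröbner basis: {c^2 - 1, a + 32/3b + 1}.
Label its elements g_1 = c^2 - 1, g_2 = a + 32/3b + 1.

Reduce p = -6bc^3 + 4ac + 6bc + 2c - 3 modulo G:
  leading term bc^3: subtract (-6bc)·g_1 from -6bc^3 + 4ac + 6bc + 2c - 3 → 4ac + 2c - 3
  leading term ac: subtract (4c)·g_2 from 4ac + 2c - 3 → -128/3bc - 2c - 3
  leading term bc: no divisor's leading term divides it; move -128/3bc to the remainder.
  leading term c: no divisor's leading term divides it; move -2c to the remainder.
  leading term 1: no divisor's leading term divides it; move -3 to the remainder.
  normal form = -128/3bc - 2c - 3.
The normal form is nonzero, so p ∉ I. Since p minus its normal form lies in I, I + (p) = I + (r) where r = -128/3bc - 2c - 3; decide whether this ideal is the whole ring.
Run Buchberger on G together with r (pairs among the g_i already reduce to 0 since G is a Gröbner basis):
g_1 = c^2 - 1, LT = c^2.
g_2 = a + 32/3b + 1, LT = a.
r = -128/3bc - 2c - 3, LT = bc.

S(g_1,r): lcm = bc^2. S = -3/64c^2 - b - 9/128c.
  leading term c^2: subtract (-3/64)·g_1 from -3/64c^2 - b - 9/128c → -b - 9/128c - 3/64
  leading term b: no divisor's leading term divides it; move -b to the remainder.
  leading term c: no divisor's leading term divides it; move -9/128c to the remainder.
  leading term 1: no divisor's leading term divides it; move -3/64 to the remainder.
  remainder -b - 9/128c - 3/64 ≠ 0; add m_4 = -b - 9/128c - 3/64 to the basis.

The other S-polynomials (S(g_1,g_2), S(g_2,r), S(g_1,m_4), S(g_2,m_4), S(r,m_4)) all reduce to 0 modulo the current basis, so we have a Gröbner basis.
Inter-reduce: drop elements whose leading term is divisible by another's, tail-reduce, and make monic.
Reduced Gröbner basis: {c^2 - 1, a - 3/4c + 1/2, b + 9/128c + 3/64}.
The reduced Gröbner basis of I + (p) is {c^2 - 1, a - 3/4c + 1/2, b + 9/128c + 3/64} ≠ {1}, a proper ideal, so the enlarged system stays consistent: p is independent of I, with normal form -128/3bc - 2c - 3.

-6bc^3 + 4ac + 6bc + 2c - 3 is independent of I; its normal form modulo I is -128/3bc - 2c - 3.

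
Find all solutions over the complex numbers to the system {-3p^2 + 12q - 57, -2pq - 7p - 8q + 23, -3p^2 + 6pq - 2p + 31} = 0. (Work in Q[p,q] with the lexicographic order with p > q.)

{(-1, 5)}

Compute a lex Gröbner basis by Buchberger's algorithm.
f_1 = -3p^2 + 12q - 57, LT = p^2.
f_2 = -2pq - 7p - 8q + 23, LT = pq.
f_3 = -3p^2 + 6pq - 2p + 31, LT = p^2.

S(f_1,f_2): lcm = p^2q. S = -7/2p^2 - 4pq + 23/2p - 4q^2 + 19q.
  leading term p^2: subtract (7/6)·f_1 from -7/2p^2 - 4pq + 23/2p - 4q^2 + 19q → -4pq + 23/2p - 4q^2 + 5q + 133/2
  leading term pq: subtract (2)·f_2 from -4pq + 23/2p - 4q^2 + 5q + 133/2 → 51/2p - 4q^2 + 21q + 41/2
  leading term p: no divisor's leading term divides it; move 51/2p to the remainder.
  leading term q^2: no divisor's leading term divides it; move -4q^2 to the remainder.
  leading term q: no divisor's leading term divides it; move 21q to the remainder.
  leading term 1: no divisor's leading term divides it; move 41/2 to the remainder.
  remainder 51/2p - 4q^2 + 21q + 41/2 ≠ 0; add h_4 = 51/2p - 4q^2 + 21q + 41/2 to the basis.

S(f_1,f_3): lcm = p^2. S = 2pq - 2/3p - 4q + 88/3.
  leading term pq: subtract (-1)·f_2 from 2pq - 2/3p - 4q + 88/3 → -23/3p - 12q + 157/3
  leading term p: subtract (-46/153)·h_4 from -23/3p - 12q + 157/3 → -184/153q^2 - 290/51q + 8950/153
  leading term q^2: no divisor's leading term divides it; move -184/153q^2 to the remainder.
  leading term q: no divisor's leading term divides it; move -290/51q to the remainder.
  leading term 1: no divisor's leading term divides it; move 8950/153 to the remainder.
  remainder -184/153q^2 - 290/51q + 8950/153 ≠ 0; add h_5 = -184/153q^2 - 290/51q + 8950/153 to the basis.

S(f_2,f_3): lcm = p^2q. S = 7/2p^2 + 2pq^2 + 10/3pq - 23/2p + 31/3q.
  leading term p^2: subtract (-7/6)·f_1 from 7/2p^2 + 2pq^2 + 10/3pq - 23/2p + 31/3q → 2pq^2 + 10/3pq - 23/2p + 73/3q - 133/2
  leading term pq^2: subtract (-q)·f_2 from 2pq^2 + 10/3pq - 23/2p + 73/3q - 133/2 → -11/3pq - 23/2p - 8q^2 + 142/3q - 133/2
  leading term pq: subtract (11/6)·f_2 from -11/3pq - 23/2p - 8q^2 + 142/3q - 133/2 → 4/3p - 8q^2 + 62q - 326/3
  leading term p: subtract (8/153)·h_4 from 4/3p - 8q^2 + 62q - 326/3 → -1192/153q^2 + 3106/51q - 16790/153
  leading term q^2: subtract (149/23)·h_5 from -1192/153q^2 + 3106/51q - 16790/153 → 2248/23q - 11240/23
  leading term q: no divisor's leading term divides it; move 2248/23q to the remainder.
  leading term 1: no divisor's leading term divides it; move -11240/23 to the remainder.
  remainder 2248/23q - 11240/23 ≠ 0; add h_6 = 2248/23q - 11240/23 to the basis.

S(f_1,h_4): lcm = p^2. S = 8/51pq^2 - 14/17pq - 41/51p - 4q + 19.
  leading term pq^2: subtract (-4/51q)·f_2 from 8/51pq^2 - 14/17pq - 41/51p - 4q + 19 → -70/51pq - 41/51p - 32/51q^2 - 112/51q + 19
  leading term pq: subtract (35/51)·f_2 from -70/51pq - 41/51p - 32/51q^2 - 112/51q + 19 → 4p - 32/51q^2 + 56/17q + 164/51
  leading term p: subtract (8/51)·h_4 from 4p - 32/51q^2 + 56/17q + 164/51 → 0
  remainder 0.

S(f_2,h_4): lcm = pq. S = 7/2p + 8/51q^3 - 14/17q^2 + 163/51q - 23/2.
  leading term p: subtract (7/51)·h_4 from 7/2p + 8/51q^3 - 14/17q^2 + 163/51q - 23/2 → 8/51q^3 - 14/51q^2 + 16/51q - 730/51
  leading term q^3: subtract (-3/23q)·h_5 from 8/51q^3 - 14/51q^2 + 16/51q - 730/51 → -1192/1173q^2 + 3106/391q - 730/51
  leading term q^2: subtract (447/529)·h_5 from -1192/1173q^2 + 3106/391q - 730/51 → 6744/529q - 33720/529
  leading term q: subtract (3/23)·h_6 from 6744/529q - 33720/529 → 0
  remainder 0.

S(f_3,h_4): lcm = p^2. S = 8/51pq^2 - 48/17pq - 7/51p - 31/3.
  leading term pq^2: subtract (-4/51q)·f_2 from 8/51pq^2 - 48/17pq - 7/51p - 31/3 → -172/51pq - 7/51p - 32/51q^2 + 92/51q - 31/3
  leading term pq: subtract (86/51)·f_2 from -172/51pq - 7/51p - 32/51q^2 + 92/51q - 31/3 → 35/3p - 32/51q^2 + 260/17q - 835/17
  leading term p: subtract (70/153)·h_4 from 35/3p - 32/51q^2 + 260/17q - 835/17 → 184/153q^2 + 290/51q - 8950/153
  leading term q^2: subtract (-1)·h_5 from 184/153q^2 + 290/51q - 8950/153 → 0
  remainder 0.

S(f_1,h_5): leading monomials are coprime, so the S-polynomial reduces to 0 (Buchberger's first criterion).
S(f_2,h_5): lcm = pq^2. S = -113/92pq + 4475/92p + 4q^2 - 23/2q.
  leading term pq: subtract (113/184)·f_2 from -113/92pq + 4475/92p + 4q^2 - 23/2q → 9741/184p + 4q^2 - 303/46q - 113/8
  leading term p: subtract (191/92)·h_4 from 9741/184p + 4q^2 - 303/46q - 113/8 → 283/23q^2 - 4617/92q - 5215/92
  leading term q^2: subtract (-43299/4232)·h_5 from 283/23q^2 - 4617/92q - 5215/92 → -57324/529q + 286620/529
  leading term q: subtract (-51/46)·h_6 from -57324/529q + 286620/529 → 0
  remainder 0.

S(f_3,h_5): leading monomials are coprime, so the S-polynomial reduces to 0 (Buchberger's first criterion).
S(h_4,h_5): leading monomials are coprime, so the S-polynomial reduces to 0 (Buchberger's first criterion).
S(f_1,h_6): leading monomials are coprime, so the S-polynomial reduces to 0 (Buchberger's first criterion).
S(f_2,h_6): lcm = pq. S = 17/2p + 4q - 23/2.
  leading term p: subtract (1/3)·h_4 from 17/2p + 4q - 23/2 → 4/3q^2 - 3q - 55/3
  leading term q^2: subtract (-51/46)·h_5 from 4/3q^2 - 3q - 55/3 → -214/23q + 1070/23
  leading term q: subtract (-107/1124)·h_6 from -214/23q + 1070/23 → 0
  remainder 0.

S(f_3,h_6): leading monomials are coprime, so the S-polynomial reduces to 0 (Buchberger's first criterion).
S(h_4,h_6): leading monomials are coprime, so the S-polynomial reduces to 0 (Buchberger's first criterion).
S(h_5,h_6): lcm = q^2. S = 895/92q - 4475/92.
  leading term q: subtract (895/8992)·h_6 from 895/92q - 4475/92 → 0
  remainder 0.

Every S-polynomial of the final basis reduces to 0, so we have a Gröbner basis.
Inter-reduce: drop elements whose leading term is divisible by another's, tail-reduce, and make monic.
Reduced Gröbner basis: {p + 1, q - 5}.

Since the basis is lex-ordered, q - 5 is univariate in q. Its roots are {5}. Back-substituting each root into the other basis elements fixes the other coordinates.
  q = 5: the earlier basis element becomes p + 1 = 0, giving p = -1 — point (-1, 5).
Substituting each solution back into the original system confirms all equations vanish.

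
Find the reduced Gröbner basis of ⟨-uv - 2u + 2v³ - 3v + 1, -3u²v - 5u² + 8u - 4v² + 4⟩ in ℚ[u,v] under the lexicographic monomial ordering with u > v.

G = {u + 4/3v⁶ - 4/9v⁵ - 28/9v⁴ - 4/9v³ + 7/3v² + 7/3v - 2, v⁷ + 5/3v⁶ - 3v⁵ - 5v⁴ + 31/12v³ + 21/4v² - ¼v - 9/4}

f_1 = -uv - 2u + 2v³ - 3v + 1, LT = uv.
f_2 = -3u²v - 5u² + 8u - 4v² + 4, LT = u²v.

S(f_1,f_2): lcm = u²v. S = ⅓u² - 2uv³ + 3uv + 5/3u - 4/3v² + 4/3.
  leading term u²: no divisor's leading term divides it; move ⅓u² to the remainder.
  leading term uv³: subtract (2v²)·f_1 from -2uv³ + 3uv + 5/3u - 4/3v² + 4/3 → 4uv² + 3uv + 5/3u - 4v⁵ + 6v³ - 10/3v² + 4/3
  leading term uv²: subtract (-4v)·f_1 from 4uv² + 3uv + 5/3u - 4v⁵ + 6v³ - 10/3v² + 4/3 → -5uv + 5/3u - 4v⁵ + 8v⁴ + 6v³ - 46/3v² + 4v + 4/3
  leading term uv: subtract (5)·f_1 from -5uv + 5/3u - 4v⁵ + 8v⁴ + 6v³ - 46/3v² + 4v + 4/3 → 35/3u - 4v⁵ + 8v⁴ - 4v³ - 46/3v² + 19v - 11/3
  leading term u: no divisor's leading term divides it; move 35/3u to the remainder.
  leading term v⁵: no divisor's leading term divides it; move -4v⁵ to the remainder.
  leading term v⁴: no divisor's leading term divides it; move 8v⁴ to the remainder.
  leading term v³: no divisor's leading term divides it; move -4v³ to the remainder.
  leading term v²: no divisor's leading term divides it; move -46/3v² to the remainder.
  leading term v: no divisor's leading term divides it; move 19v to the remainder.
  leading term 1: no divisor's leading term divides it; move -11/3 to the remainder.
  remainder ⅓u² + 35/3u - 4v⁵ + 8v⁴ - 4v³ - 46/3v² + 19v - 11/3 ≠ 0; add g_3 = ⅓u² + 35/3u - 4v⁵ + 8v⁴ - 4v³ - 46/3v² + 19v - 11/3 to the basis.

S(f_1,g_3): lcm = u²v. S = 2u² - 2uv³ - 32uv - u + 12v⁶ - 24v⁵ + 12v⁴ + 46v³ - 57v² + 11v.
  leading term u²: subtract (6)·g_3 from 2u² - 2uv³ - 32uv - u + 12v⁶ - 24v⁵ + 12v⁴ + 46v³ - 57v² + 11v → -2uv³ - 32uv - 71u + 12v⁶ - 36v⁴ + 70v³ + 35v² - 103v + 22
  leading term uv³: subtract (2v²)·f_1 from -2uv³ - 32uv - 71u + 12v⁶ - 36v⁴ + 70v³ + 35v² - 103v + 22 → 4uv² - 32uv - 71u + 12v⁶ - 4v⁵ - 36v⁴ + 76v³ + 33v² - 103v + 22
  leading term uv²: subtract (-4v)·f_1 from 4uv² - 32uv - 71u + 12v⁶ - 4v⁵ - 36v⁴ + 76v³ + 33v² - 103v + 22 → -40uv - 71u + 12v⁶ - 4v⁵ - 28v⁴ + 76v³ + 21v² - 99v + 22
  leading term uv: subtract (40)·f_1 from -40uv - 71u + 12v⁶ - 4v⁵ - 28v⁴ + 76v³ + 21v² - 99v + 22 → 9u + 12v⁶ - 4v⁵ - 28v⁴ - 4v³ + 21v² + 21v - 18
  leading term u: no divisor's leading term divides it; move 9u to the remainder.
  leading term v⁶: no divisor's leading term divides it; move 12v⁶ to the remainder.
  leading term v⁵: no divisor's leading term divides it; move -4v⁵ to the remainder.
  leading term v⁴: no divisor's leading term divides it; move -28v⁴ to the remainder.
  leading term v³: no divisor's leading term divides it; move -4v³ to the remainder.
  leading term v²: no divisor's leading term divides it; move 21v² to the remainder.
  leading term v: no divisor's leading term divides it; move 21v to the remainder.
  leading term 1: no divisor's leading term divides it; move -18 to the remainder.
  remainder 9u + 12v⁶ - 4v⁵ - 28v⁴ - 4v³ + 21v² + 21v - 18 ≠ 0; add g_4 = 9u + 12v⁶ - 4v⁵ - 28v⁴ - 4v³ + 21v² + 21v - 18 to the basis.

S(f_1,g_4): lcm = uv. S = 2u - 4/3v⁷ + 4/9v⁶ + 28/9v⁵ + 4/9v⁴ - 13/3v³ - 7/3v² + 5v - 1.
  leading term u: subtract (2/9)·g_4 from 2u - 4/3v⁷ + 4/9v⁶ + 28/9v⁵ + 4/9v⁴ - 13/3v³ - 7/3v² + 5v - 1 → -4/3v⁷ - 20/9v⁶ + 4v⁵ + 20/3v⁴ - 31/9v³ - 7v² + ⅓v + 3
  leading term v⁷: no divisor's leading term divides it; move -4/3v⁷ to the remainder.
  leading term v⁶: no divisor's leading term divides it; move -20/9v⁶ to the remainder.
  leading term v⁵: no divisor's leading term divides it; move 4v⁵ to the remainder.
  leading term v⁴: no divisor's leading term divides it; move 20/3v⁴ to the remainder.
  leading term v³: no divisor's leading term divides it; move -31/9v³ to the remainder.
  leading term v²: no divisor's leading term divides it; move -7v² to the remainder.
  leading term v: no divisor's leading term divides it; move ⅓v to the remainder.
  leading term 1: no divisor's leading term divides it; move 3 to the remainder.
  remainder -4/3v⁷ - 20/9v⁶ + 4v⁵ + 20/3v⁴ - 31/9v³ - 7v² + ⅓v + 3 ≠ 0; add g_5 = -4/3v⁷ - 20/9v⁶ + 4v⁵ + 20/3v⁴ - 31/9v³ - 7v² + ⅓v + 3 to the basis.

The other S-polynomials (S(f_2,g_3), S(f_2,g_4), S(g_3,g_4), S(f_1,g_5), S(f_2,g_5), S(g_3,g_5), S(g_4,g_5)) all reduce to 0 modulo the current basis, so we have a Gröbner basis.
Inter-reduce: drop elements whose leading term is divisible by another's, tail-reduce, and make monic.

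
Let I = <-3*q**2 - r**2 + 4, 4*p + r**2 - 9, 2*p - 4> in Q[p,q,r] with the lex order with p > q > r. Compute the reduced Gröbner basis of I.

G = {p - 2, q**2 - 1, r**2 - 1}

The reduced Gröbner basis is the canonical form of the ideal for this ordering.

f_1 = -3*q**2 - r**2 + 4, LT = q**2.
f_2 = 4*p + r**2 - 9, LT = p.
f_3 = 2*p - 4, LT = p.

S(f_2,f_3): lcm = p. S = 1/4*r**2 - 1/4.
  leading term r**2: no divisor's leading term divides it; move 1/4*r**2 to the remainder.
  leading term 1: no divisor's leading term divides it; move -1/4 to the remainder.
  remainder 1/4*r**2 - 1/4 ≠ 0; add g_4 = 1/4*r**2 - 1/4 to the basis.

The other S-polynomials (S(f_1,f_2), S(f_1,f_3), S(f_1,g_4), S(f_2,g_4), S(f_3,g_4)) all reduce to 0 modulo the current basis, so we have a Gröbner basis.
Inter-reduce: drop elements whose leading term is divisible by another's, tail-reduce, and make monic.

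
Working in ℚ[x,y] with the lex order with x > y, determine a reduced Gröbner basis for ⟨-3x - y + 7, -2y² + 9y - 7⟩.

f_1 = -3x - y + 7, LT = x.
f_2 = -2y² + 9y - 7, LT = y².

The S-polynomials (S(f_1,f_2)) all reduce to 0 modulo the current basis, so we have a Gröbner basis.

G = {x + ⅓y - 7/3, y² - 9/2y + 7/2}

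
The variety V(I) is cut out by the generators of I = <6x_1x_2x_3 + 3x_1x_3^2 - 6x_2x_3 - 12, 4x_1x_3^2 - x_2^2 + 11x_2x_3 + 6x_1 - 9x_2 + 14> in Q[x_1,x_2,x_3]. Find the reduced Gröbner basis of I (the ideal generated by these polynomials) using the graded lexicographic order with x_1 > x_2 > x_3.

Buchberger's algorithm terminates because the ascending chain of leading-term ideals stabilizes.

f_1 = 6x_1x_2x_3 + 3x_1x_3^2 - 6x_2x_3 - 12, LT = x_1x_2x_3.
f_2 = 4x_1x_3^2 - x_2^2 + 11x_2x_3 + 6x_1 - 9x_2 + 14, LT = x_1x_3^2.

S(f_1,f_2): lcm = x_1x_2x_3^2. S = 1/2x_1x_3^3 + 1/4x_2^3 - 11/4x_2^2x_3 - x_2x_3^2 - 3/2x_1x_2 + 9/4x_2^2 - 7/2x_2 - 2x_3.
  reduce S modulo (f_1, f_2):
  remainder 1/4x_2^3 - 21/8x_2^2x_3 - 19/8x_2x_3^2 - 3/2x_1x_2 - 3/4x_1x_3 + 9/4x_2^2 + 9/8x_2x_3 - 7/2x_2 - 15/4x_3 ≠ 0; add g_3 = 1/4x_2^3 - 21/8x_2^2x_3 - 19/8x_2x_3^2 - 3/2x_1x_2 - 3/4x_1x_3 + 9/4x_2^2 + 9/8x_2x_3 - 7/2x_2 - 15/4x_3 to the basis.

The other S-polynomials (S(f_1,g_3), S(f_2,g_3)) all reduce to 0 modulo the current basis, so we have a Gröbner basis.

G = {x_1x_2x_3 + 1/8x_2^2 - 19/8x_2x_3 - 3/4x_1 + 9/8x_2 - 15/4, x_1x_3^2 - 1/4x_2^2 + 11/4x_2x_3 + 3/2x_1 - 9/4x_2 + 7/2, x_2^3 - 21/2x_2^2x_3 - 19/2x_2x_3^2 - 6x_1x_2 - 3x_1x_3 + 9x_2^2 + 9/2x_2x_3 - 14x_2 - 15x_3}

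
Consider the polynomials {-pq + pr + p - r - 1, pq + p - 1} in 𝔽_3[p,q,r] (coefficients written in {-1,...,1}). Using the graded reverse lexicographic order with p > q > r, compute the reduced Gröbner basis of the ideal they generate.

G = {pq + p - 1, pr - p - r + 1, qr - q}

f_1 = -pq + pr + p - r - 1, LT = pq.
f_2 = pq + p - 1, LT = pq.

S(f_1,f_2): lcm = pq. S = -pr + p + r - 1.
  leading term pr: no divisor's leading term divides it; move -pr to the remainder.
  leading term p: no divisor's leading term divides it; move p to the remainder.
  leading term r: no divisor's leading term divides it; move r to the remainder.
  leading term 1: no divisor's leading term divides it; move -1 to the remainder.
  remainder -pr + p + r - 1 ≠ 0; add g_3 = -pr + p + r - 1 to the basis.

S(f_1,g_3): lcm = pqr. S = -pr² + pq - pr + qr + r² - q + r.
  leading term pr²: subtract (r)·g_3 from -pr² + pq - pr + qr + r² - q + r → pq + pr + qr - q - r
  leading term pq: subtract (-1)·f_1 from pq + pr + qr - q - r → -pr + qr + p - q + r - 1
  leading term pr: subtract (1)·g_3 from -pr + qr + p - q + r - 1 → qr - q
  leading term qr: no divisor's leading term divides it; move qr to the remainder.
  leading term q: no divisor's leading term divides it; move -q to the remainder.
  remainder qr - q ≠ 0; add g_4 = qr - q to the basis.

S(f_2,g_3): lcm = pqr. S = pq + pr + qr - q - r.
  leading term pq: subtract (-1)·f_1 from pq + pr + qr - q - r → -pr + qr + p - q + r - 1
  leading term pr: subtract (1)·g_3 from -pr + qr + p - q + r - 1 → qr - q
  leading term qr: subtract (1)·g_4 from qr - q → 0
  remainder 0.

S(f_1,g_4): lcm = pqr. S = -pr² + pq - pr + r² + r.
  leading term pr²: subtract (r)·g_3 from -pr² + pq - pr + r² + r → pq + pr - r
  leading term pq: subtract (-1)·f_1 from pq + pr - r → -pr + p + r - 1
  leading term pr: subtract (1)·g_3 from -pr + p + r - 1 → 0
  remainder 0.

S(f_2,g_4): lcm = pqr. S = pq + pr - r.
  leading term pq: subtract (-1)·f_1 from pq + pr - r → -pr + p + r - 1
  leading term pr: subtract (1)·g_3 from -pr + p + r - 1 → 0
  remainder 0.

S(g_3,g_4): lcm = pqr. S = -qr + q.
  leading term qr: subtract (-1)·g_4 from -qr + q → 0
  remainder 0.

Every S-polynomial of the final basis reduces to 0, so we have a Gröbner basis.
Inter-reduce: drop elements whose leading term is divisible by another's, tail-reduce, and make monic.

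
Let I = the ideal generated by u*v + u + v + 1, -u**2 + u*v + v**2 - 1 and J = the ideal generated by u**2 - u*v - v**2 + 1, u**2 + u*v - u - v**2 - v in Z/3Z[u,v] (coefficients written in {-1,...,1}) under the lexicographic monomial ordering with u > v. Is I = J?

Yes, the ideals are equal.

For a fixed monomial order, each ideal has a unique reduced Gröbner basis; comparing bases decides equality.
Buchberger on the first generating set:
f_1 = u*v + u + v + 1, LT = u*v.
f_2 = -u**2 + u*v + v**2 - 1, LT = u**2.

S(f_1,f_2): lcm = u**2*v. S = u**2 + u*v**2 + u*v + u + v**3 - v.
  reduce S modulo (f_1, f_2):
  remainder v**3 + 1 ≠ 0; add g_3 = v**3 + 1 to the basis.

The other S-polynomials (S(f_1,g_3), S(f_2,g_3)) all reduce to 0 modulo the current basis, so we have a Gröbner basis.
Inter-reduce: drop elements whose leading term is divisible by another's, tail-reduce, and make monic.
Reduced Gröbner basis: {u**2 + u - v**2 + v - 1, u*v + u + v + 1, v**3 + 1}.

Buchberger on the second generating set:
h_1 = u**2 - u*v - v**2 + 1, LT = u**2.
h_2 = u**2 + u*v - u - v**2 - v, LT = u**2.

S(h_1,h_2): lcm = u**2. S = u*v + u + v + 1.
  reduce S modulo (h_1, h_2):
  remainder u*v + u + v + 1 ≠ 0; add k_3 = u*v + u + v + 1 to the basis.

S(h_1,k_3): lcm = u**2*v. S = -u**2 - u*v**2 - u*v - u - v**3 + v.
  reduce S modulo (h_1, h_2, k_3):
  remainder -v**3 - 1 ≠ 0; add k_4 = -v**3 - 1 to the basis.

The other S-polynomials (S(h_2,k_3), S(h_1,k_4), S(h_2,k_4), S(k_3,k_4)) all reduce to 0 modulo the current basis, so we have a Gröbner basis.
Inter-reduce: drop elements whose leading term is divisible by another's, tail-reduce, and make monic.
Reduced Gröbner basis: {u**2 + u - v**2 + v - 1, u*v + u + v + 1, v**3 + 1}.

The two bases agree; hence the ideals are identical.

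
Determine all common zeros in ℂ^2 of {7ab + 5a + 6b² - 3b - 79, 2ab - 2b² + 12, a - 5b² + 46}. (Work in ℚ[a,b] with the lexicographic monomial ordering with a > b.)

Compute a lex Gröbner basis by Buchberger's algorithm.
f_1 = 7ab + 5a + 6b² - 3b - 79, LT = ab.
f_2 = 2ab - 2b² + 12, LT = ab.
f_3 = a - 5b² + 46, LT = a.

S(f_1,f_2): lcm = ab. S = 5/7a + 13/7b² - 3/7b - 121/7.
  leading term a: subtract (5/7)·f_3 from 5/7a + 13/7b² - 3/7b - 121/7 → 38/7b² - 3/7b - 351/7
  leading term b²: no divisor's leading term divides it; move 38/7b² to the remainder.
  leading term b: no divisor's leading term divides it; move -3/7b to the remainder.
  leading term 1: no divisor's leading term divides it; move -351/7 to the remainder.
  remainder 38/7b² - 3/7b - 351/7 ≠ 0; add h_4 = 38/7b² - 3/7b - 351/7 to the basis.

S(f_1,f_3): lcm = ab. S = 5/7a + 5b³ + 6/7b² - 325/7b - 79/7.
  leading term a: subtract (5/7)·f_3 from 5/7a + 5b³ + 6/7b² - 325/7b - 79/7 → 5b³ + 31/7b² - 325/7b - 309/7
  leading term b³: subtract (35/38b)·h_4 from 5b³ + 31/7b² - 325/7b - 309/7 → 1283/266b² - 65/266b - 309/7
  leading term b²: subtract (1283/1444)·h_4 from 1283/266b² - 65/266b - 309/7 → 197/1444b + 591/1444
  leading term b: no divisor's leading term divides it; move 197/1444b to the remainder.
  leading term 1: no divisor's leading term divides it; move 591/1444 to the remainder.
  remainder 197/1444b + 591/1444 ≠ 0; add h_5 = 197/1444b + 591/1444 to the basis.

The other S-polynomials (S(f_2,f_3), S(f_1,h_4), S(f_2,h_4), S(f_3,h_4), S(f_1,h_5), S(f_2,h_5), S(f_3,h_5), S(h_4,h_5)) all reduce to 0 modulo the current basis, so we have a Gröbner basis.
Inter-reduce: drop elements whose leading term is divisible by another's, tail-reduce, and make monic.
Reduced Gröbner basis: {a + 1, b + 3}.

From the last basis element, b + 3 = 0, so b takes values in {-3}. Each choice, substituted upward through the basis, yields the corresponding point(s) of the solution set.
  b = -3: the earlier basis element becomes a + 1 = 0, giving a = -1 — point (-1, -3).
Check: every point annihilates each of the original generators.

{(-1, -3)}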